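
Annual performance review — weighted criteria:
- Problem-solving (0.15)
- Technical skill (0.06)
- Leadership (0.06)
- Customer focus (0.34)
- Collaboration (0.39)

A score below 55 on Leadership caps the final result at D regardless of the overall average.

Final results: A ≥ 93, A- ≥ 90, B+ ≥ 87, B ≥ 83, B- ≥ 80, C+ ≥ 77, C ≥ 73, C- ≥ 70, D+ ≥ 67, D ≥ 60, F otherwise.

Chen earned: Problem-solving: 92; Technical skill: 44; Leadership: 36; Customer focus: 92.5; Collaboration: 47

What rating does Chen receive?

D

Leadership score 36 < 55: minimum not met.
Weighted total:
  Problem-solving 92 × 0.15 = 13.8
  Technical skill 44 × 0.06 = 2.64
  Leadership 36 × 0.06 = 2.16
  Customer focus 92.5 × 0.34 = 31.45
  Collaboration 47 × 0.39 = 18.33
Sum = 68.38
68.38 would be D+; cap at D applies → D.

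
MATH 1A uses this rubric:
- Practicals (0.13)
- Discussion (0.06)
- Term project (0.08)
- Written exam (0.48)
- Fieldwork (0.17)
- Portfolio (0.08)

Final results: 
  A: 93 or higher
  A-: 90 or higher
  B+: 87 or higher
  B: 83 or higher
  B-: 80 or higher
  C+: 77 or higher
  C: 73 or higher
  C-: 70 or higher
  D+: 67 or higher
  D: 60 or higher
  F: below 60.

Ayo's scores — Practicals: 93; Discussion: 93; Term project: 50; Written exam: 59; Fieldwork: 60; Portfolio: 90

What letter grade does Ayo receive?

Weighted total:
  Practicals 93 × 0.13 = 12.09
  Discussion 93 × 0.06 = 5.58
  Term project 50 × 0.08 = 4
  Written exam 59 × 0.48 = 28.32
  Fieldwork 60 × 0.17 = 10.2
  Portfolio 90 × 0.08 = 7.2
Sum = 67.39
67.39 is ≥ 67 and < 70 → D+

D+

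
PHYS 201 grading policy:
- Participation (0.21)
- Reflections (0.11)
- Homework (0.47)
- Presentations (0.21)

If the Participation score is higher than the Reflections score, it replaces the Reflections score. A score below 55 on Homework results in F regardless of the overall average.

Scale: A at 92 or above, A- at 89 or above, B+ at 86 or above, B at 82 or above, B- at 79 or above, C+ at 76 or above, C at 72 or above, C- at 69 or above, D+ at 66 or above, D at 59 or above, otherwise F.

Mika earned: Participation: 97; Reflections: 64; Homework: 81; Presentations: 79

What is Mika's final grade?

Participation (97) > Reflections (64), so Reflections counts as 97.
Homework score 81 ≥ 55: minimum met.
Weighted total:
  Participation 97 × 0.21 = 20.37
  Reflections 97 × 0.11 = 10.67
  Homework 81 × 0.47 = 38.07
  Presentations 79 × 0.21 = 16.59
Sum = 85.7
85.7 is ≥ 82 and < 86 → B

B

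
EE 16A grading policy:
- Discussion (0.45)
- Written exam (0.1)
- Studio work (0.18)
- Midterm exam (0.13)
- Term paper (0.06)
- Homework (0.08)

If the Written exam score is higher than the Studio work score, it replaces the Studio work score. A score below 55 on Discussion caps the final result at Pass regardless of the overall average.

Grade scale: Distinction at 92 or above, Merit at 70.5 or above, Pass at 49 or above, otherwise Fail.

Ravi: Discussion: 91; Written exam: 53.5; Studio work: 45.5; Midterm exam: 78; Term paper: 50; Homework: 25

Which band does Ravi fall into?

Written exam (53.5) > Studio work (45.5), so Studio work counts as 53.5.
Discussion score 91 ≥ 55: minimum met.
Weighted total:
  Discussion 91 × 0.45 = 40.95
  Written exam 53.5 × 0.1 = 5.35
  Studio work 53.5 × 0.18 = 9.63
  Midterm exam 78 × 0.13 = 10.14
  Term paper 50 × 0.06 = 3
  Homework 25 × 0.08 = 2
Sum = 71.07
71.07 is ≥ 70.5 and < 92 → Merit

Merit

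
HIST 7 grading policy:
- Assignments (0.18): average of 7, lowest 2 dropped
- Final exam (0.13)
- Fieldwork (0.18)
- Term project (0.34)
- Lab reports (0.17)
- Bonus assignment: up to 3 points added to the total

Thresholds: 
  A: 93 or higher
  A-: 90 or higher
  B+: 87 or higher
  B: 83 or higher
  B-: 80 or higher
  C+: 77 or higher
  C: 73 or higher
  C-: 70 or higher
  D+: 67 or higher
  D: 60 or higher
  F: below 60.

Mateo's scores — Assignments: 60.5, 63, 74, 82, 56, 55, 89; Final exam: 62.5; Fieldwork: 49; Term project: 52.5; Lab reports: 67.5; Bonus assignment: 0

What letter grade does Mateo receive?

F

Assignments: drop 55, 56 → average of remaining 5 = 368.5/5 = 73.7
Weighted total:
  Assignments 73.7 × 0.18 = 13.266
  Final exam 62.5 × 0.13 = 8.125
  Fieldwork 49 × 0.18 = 8.82
  Term project 52.5 × 0.34 = 17.85
  Lab reports 67.5 × 0.17 = 11.475
Sum = 59.536
Bonus assignment: 59.536 + 0 = 59.536
59.536 < 60 → F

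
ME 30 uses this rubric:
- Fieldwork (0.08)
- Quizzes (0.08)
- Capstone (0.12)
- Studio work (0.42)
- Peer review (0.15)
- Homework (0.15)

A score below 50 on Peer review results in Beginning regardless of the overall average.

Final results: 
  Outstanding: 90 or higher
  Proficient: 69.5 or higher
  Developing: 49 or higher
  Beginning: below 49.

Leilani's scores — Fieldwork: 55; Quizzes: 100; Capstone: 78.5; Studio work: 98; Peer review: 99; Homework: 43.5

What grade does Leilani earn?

Peer review score 99 ≥ 50: minimum met.
Weighted total:
  Fieldwork 55 × 0.08 = 4.4
  Quizzes 100 × 0.08 = 8
  Capstone 78.5 × 0.12 = 9.42
  Studio work 98 × 0.42 = 41.16
  Peer review 99 × 0.15 = 14.85
  Homework 43.5 × 0.15 = 6.525
Sum = 84.355
84.355 is ≥ 69.5 and < 90 → Proficient

Proficient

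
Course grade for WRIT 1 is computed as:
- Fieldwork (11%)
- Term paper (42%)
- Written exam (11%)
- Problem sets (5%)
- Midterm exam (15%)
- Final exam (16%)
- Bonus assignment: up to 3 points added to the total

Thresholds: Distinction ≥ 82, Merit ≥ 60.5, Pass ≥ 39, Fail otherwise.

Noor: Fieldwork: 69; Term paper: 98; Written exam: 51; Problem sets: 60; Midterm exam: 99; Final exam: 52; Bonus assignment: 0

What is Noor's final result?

Weighted total:
  Fieldwork 69 × 0.11 = 7.59
  Term paper 98 × 0.42 = 41.16
  Written exam 51 × 0.11 = 5.61
  Problem sets 60 × 0.05 = 3
  Midterm exam 99 × 0.15 = 14.85
  Final exam 52 × 0.16 = 8.32
Sum = 80.53
Bonus assignment: 80.53 + 0 = 80.53
80.53 is ≥ 60.5 and < 82 → Merit

Merit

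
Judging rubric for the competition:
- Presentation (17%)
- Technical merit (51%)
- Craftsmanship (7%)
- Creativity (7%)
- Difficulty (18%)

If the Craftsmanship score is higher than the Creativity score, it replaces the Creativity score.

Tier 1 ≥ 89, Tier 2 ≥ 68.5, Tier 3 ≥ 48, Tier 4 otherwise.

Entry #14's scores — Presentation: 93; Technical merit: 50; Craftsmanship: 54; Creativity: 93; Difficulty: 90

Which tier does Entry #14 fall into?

Tier 3

Craftsmanship (54) ≤ Creativity (93), so Creativity stays at 93.
Weighted total:
  Presentation 93 × 0.17 = 15.81
  Technical merit 50 × 0.51 = 25.5
  Craftsmanship 54 × 0.07 = 3.78
  Creativity 93 × 0.07 = 6.51
  Difficulty 90 × 0.18 = 16.2
Sum = 67.8
67.8 is ≥ 48 and < 68.5 → Tier 3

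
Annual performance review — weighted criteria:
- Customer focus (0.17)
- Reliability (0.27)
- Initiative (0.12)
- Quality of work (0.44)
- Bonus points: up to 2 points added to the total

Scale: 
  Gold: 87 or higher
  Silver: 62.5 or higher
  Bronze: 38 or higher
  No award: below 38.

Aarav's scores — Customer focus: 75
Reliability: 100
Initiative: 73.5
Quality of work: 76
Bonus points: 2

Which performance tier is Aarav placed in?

Weighted total:
  Customer focus 75 × 0.17 = 12.75
  Reliability 100 × 0.27 = 27
  Initiative 73.5 × 0.12 = 8.82
  Quality of work 76 × 0.44 = 33.44
Sum = 82.01
Bonus points: 82.01 + 2 = 84.01
84.01 is ≥ 62.5 and < 87 → Silver

Silver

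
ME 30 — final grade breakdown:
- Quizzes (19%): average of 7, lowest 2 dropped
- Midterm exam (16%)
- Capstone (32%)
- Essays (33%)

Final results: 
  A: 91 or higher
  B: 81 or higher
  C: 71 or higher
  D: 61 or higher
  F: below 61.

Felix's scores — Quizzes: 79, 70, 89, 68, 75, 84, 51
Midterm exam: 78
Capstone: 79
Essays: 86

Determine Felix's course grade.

Quizzes: drop 51, 68 → average of remaining 5 = 397/5 = 79.4
Weighted total:
  Quizzes 79.4 × 0.19 = 15.086
  Midterm exam 78 × 0.16 = 12.48
  Capstone 79 × 0.32 = 25.28
  Essays 86 × 0.33 = 28.38
Sum = 81.226
81.226 is ≥ 81 and < 91 → B

B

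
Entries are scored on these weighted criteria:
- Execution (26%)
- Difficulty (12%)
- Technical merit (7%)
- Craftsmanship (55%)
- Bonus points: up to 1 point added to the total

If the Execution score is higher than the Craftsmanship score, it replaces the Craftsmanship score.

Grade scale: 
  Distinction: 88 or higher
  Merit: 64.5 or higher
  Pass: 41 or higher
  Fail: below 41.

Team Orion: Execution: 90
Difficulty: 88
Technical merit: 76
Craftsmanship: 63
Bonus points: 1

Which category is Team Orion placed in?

Execution (90) > Craftsmanship (63), so Craftsmanship counts as 90.
Weighted total:
  Execution 90 × 0.26 = 23.4
  Difficulty 88 × 0.12 = 10.56
  Technical merit 76 × 0.07 = 5.32
  Craftsmanship 90 × 0.55 = 49.5
Sum = 88.78
Bonus points: 88.78 + 1 = 89.78
89.78 ≥ 88 → Distinction

Distinction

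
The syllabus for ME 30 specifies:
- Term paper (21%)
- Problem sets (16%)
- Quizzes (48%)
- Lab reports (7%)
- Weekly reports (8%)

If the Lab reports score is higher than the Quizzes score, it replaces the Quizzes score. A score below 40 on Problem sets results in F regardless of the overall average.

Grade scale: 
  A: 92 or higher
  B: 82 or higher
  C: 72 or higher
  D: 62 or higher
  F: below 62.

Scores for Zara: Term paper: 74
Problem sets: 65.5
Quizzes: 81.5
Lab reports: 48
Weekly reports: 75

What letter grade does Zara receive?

C

Lab reports (48) ≤ Quizzes (81.5), so Quizzes stays at 81.5.
Problem sets score 65.5 ≥ 40: minimum met.
Weighted total:
  Term paper 74 × 0.21 = 15.54
  Problem sets 65.5 × 0.16 = 10.48
  Quizzes 81.5 × 0.48 = 39.12
  Lab reports 48 × 0.07 = 3.36
  Weekly reports 75 × 0.08 = 6
Sum = 74.5
74.5 is ≥ 72 and < 82 → C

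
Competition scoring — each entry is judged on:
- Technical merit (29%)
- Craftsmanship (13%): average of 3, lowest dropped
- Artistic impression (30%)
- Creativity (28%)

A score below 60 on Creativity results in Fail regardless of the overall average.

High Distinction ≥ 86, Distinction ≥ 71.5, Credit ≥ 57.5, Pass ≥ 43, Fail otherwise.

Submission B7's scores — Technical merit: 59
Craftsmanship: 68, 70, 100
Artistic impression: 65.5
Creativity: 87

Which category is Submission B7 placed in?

Distinction

Craftsmanship: drop 68 → average of remaining 2 = 170/2 = 85
Creativity score 87 ≥ 60: minimum met.
Weighted total:
  Technical merit 59 × 0.29 = 17.11
  Craftsmanship 85 × 0.13 = 11.05
  Artistic impression 65.5 × 0.3 = 19.65
  Creativity 87 × 0.28 = 24.36
Sum = 72.17
72.17 is ≥ 71.5 and < 86 → Distinction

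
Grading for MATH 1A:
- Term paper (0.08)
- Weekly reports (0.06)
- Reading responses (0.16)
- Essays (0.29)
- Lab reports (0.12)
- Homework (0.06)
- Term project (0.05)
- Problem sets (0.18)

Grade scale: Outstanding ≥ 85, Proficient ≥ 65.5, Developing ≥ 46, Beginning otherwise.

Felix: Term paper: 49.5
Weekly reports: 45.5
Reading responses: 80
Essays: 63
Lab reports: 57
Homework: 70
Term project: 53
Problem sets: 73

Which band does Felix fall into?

Weighted total:
  Term paper 49.5 × 0.08 = 3.96
  Weekly reports 45.5 × 0.06 = 2.73
  Reading responses 80 × 0.16 = 12.8
  Essays 63 × 0.29 = 18.27
  Lab reports 57 × 0.12 = 6.84
  Homework 70 × 0.06 = 4.2
  Term project 53 × 0.05 = 2.65
  Problem sets 73 × 0.18 = 13.14
Sum = 64.59
64.59 is ≥ 46 and < 65.5 → Developing

Developing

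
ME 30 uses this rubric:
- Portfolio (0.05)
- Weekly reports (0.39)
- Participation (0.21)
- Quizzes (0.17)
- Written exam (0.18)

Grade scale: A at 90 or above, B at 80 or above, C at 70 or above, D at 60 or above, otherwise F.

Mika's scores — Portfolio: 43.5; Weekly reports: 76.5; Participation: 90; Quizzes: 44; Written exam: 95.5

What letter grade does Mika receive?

Weighted total:
  Portfolio 43.5 × 0.05 = 2.175
  Weekly reports 76.5 × 0.39 = 29.835
  Participation 90 × 0.21 = 18.9
  Quizzes 44 × 0.17 = 7.48
  Written exam 95.5 × 0.18 = 17.19
Sum = 75.58
75.58 is ≥ 70 and < 80 → C

C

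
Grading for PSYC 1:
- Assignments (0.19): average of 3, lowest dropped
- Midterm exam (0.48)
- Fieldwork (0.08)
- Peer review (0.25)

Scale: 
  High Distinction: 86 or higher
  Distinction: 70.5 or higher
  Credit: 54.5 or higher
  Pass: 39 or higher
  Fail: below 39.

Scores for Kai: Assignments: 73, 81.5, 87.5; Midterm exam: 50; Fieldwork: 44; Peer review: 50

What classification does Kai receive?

Credit

Assignments: drop 73 → average of remaining 2 = 169/2 = 84.5
Weighted total:
  Assignments 84.5 × 0.19 = 16.055
  Midterm exam 50 × 0.48 = 24
  Fieldwork 44 × 0.08 = 3.52
  Peer review 50 × 0.25 = 12.5
Sum = 56.075
56.075 is ≥ 54.5 and < 70.5 → Credit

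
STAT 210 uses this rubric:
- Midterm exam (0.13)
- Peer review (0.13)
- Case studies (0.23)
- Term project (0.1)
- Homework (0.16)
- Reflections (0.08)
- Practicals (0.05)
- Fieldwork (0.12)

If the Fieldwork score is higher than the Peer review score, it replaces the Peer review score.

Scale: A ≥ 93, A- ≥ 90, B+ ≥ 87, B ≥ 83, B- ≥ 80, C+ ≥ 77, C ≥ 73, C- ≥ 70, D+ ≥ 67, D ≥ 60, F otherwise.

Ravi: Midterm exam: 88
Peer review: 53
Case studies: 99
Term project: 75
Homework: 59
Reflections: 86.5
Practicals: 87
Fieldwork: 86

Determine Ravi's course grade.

Fieldwork (86) > Peer review (53), so Peer review counts as 86.
Weighted total:
  Midterm exam 88 × 0.13 = 11.44
  Peer review 86 × 0.13 = 11.18
  Case studies 99 × 0.23 = 22.77
  Term project 75 × 0.1 = 7.5
  Homework 59 × 0.16 = 9.44
  Reflections 86.5 × 0.08 = 6.92
  Practicals 87 × 0.05 = 4.35
  Fieldwork 86 × 0.12 = 10.32
Sum = 83.92
83.92 is ≥ 83 and < 87 → B

B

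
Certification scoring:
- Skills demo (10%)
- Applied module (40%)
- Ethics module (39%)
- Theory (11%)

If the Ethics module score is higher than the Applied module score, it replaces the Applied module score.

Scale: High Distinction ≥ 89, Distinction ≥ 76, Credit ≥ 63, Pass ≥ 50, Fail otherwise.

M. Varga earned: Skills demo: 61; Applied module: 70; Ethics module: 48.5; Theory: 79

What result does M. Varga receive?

Pass

Ethics module (48.5) ≤ Applied module (70), so Applied module stays at 70.
Weighted total:
  Skills demo 61 × 0.1 = 6.1
  Applied module 70 × 0.4 = 28
  Ethics module 48.5 × 0.39 = 18.915
  Theory 79 × 0.11 = 8.69
Sum = 61.705
61.705 is ≥ 50 and < 63 → Pass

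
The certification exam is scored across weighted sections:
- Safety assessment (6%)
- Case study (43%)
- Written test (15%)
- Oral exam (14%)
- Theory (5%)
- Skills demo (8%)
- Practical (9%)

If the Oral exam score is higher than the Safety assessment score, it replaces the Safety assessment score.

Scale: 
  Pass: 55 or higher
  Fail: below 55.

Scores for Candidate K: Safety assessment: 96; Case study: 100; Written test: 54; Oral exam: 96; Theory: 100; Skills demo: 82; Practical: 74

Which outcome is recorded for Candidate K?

Oral exam (96) ≤ Safety assessment (96), so Safety assessment stays at 96.
Weighted total:
  Safety assessment 96 × 0.06 = 5.76
  Case study 100 × 0.43 = 43
  Written test 54 × 0.15 = 8.1
  Oral exam 96 × 0.14 = 13.44
  Theory 100 × 0.05 = 5
  Skills demo 82 × 0.08 = 6.56
  Practical 74 × 0.09 = 6.66
Sum = 88.52
88.52 ≥ 55 → Pass

Pass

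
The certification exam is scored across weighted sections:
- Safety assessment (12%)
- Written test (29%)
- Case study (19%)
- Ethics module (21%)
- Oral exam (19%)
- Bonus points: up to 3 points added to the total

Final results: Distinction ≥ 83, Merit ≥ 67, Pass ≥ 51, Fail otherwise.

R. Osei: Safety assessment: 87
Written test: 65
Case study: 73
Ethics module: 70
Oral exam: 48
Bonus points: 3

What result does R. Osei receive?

Merit

Weighted total:
  Safety assessment 87 × 0.12 = 10.44
  Written test 65 × 0.29 = 18.85
  Case study 73 × 0.19 = 13.87
  Ethics module 70 × 0.21 = 14.7
  Oral exam 48 × 0.19 = 9.12
Sum = 66.98
Bonus points: 66.98 + 3 = 69.98
69.98 is ≥ 67 and < 83 → Merit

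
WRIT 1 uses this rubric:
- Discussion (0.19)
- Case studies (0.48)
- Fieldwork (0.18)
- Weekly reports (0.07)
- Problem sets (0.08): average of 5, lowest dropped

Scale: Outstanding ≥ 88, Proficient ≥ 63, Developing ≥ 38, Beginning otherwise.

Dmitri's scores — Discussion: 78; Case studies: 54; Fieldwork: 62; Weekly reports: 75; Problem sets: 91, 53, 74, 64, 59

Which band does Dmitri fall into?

Developing

Problem sets: drop 53 → average of remaining 4 = 288/4 = 72
Weighted total:
  Discussion 78 × 0.19 = 14.82
  Case studies 54 × 0.48 = 25.92
  Fieldwork 62 × 0.18 = 11.16
  Weekly reports 75 × 0.07 = 5.25
  Problem sets 72 × 0.08 = 5.76
Sum = 62.91
62.91 is ≥ 38 and < 63 → Developing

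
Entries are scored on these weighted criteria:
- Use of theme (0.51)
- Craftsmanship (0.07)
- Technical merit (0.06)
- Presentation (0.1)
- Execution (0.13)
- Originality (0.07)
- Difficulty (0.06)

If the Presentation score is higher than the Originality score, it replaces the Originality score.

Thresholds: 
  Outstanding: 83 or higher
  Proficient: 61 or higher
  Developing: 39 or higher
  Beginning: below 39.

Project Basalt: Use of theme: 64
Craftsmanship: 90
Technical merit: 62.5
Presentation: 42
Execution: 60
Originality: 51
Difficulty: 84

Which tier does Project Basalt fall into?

Proficient

Presentation (42) ≤ Originality (51), so Originality stays at 51.
Weighted total:
  Use of theme 64 × 0.51 = 32.64
  Craftsmanship 90 × 0.07 = 6.3
  Technical merit 62.5 × 0.06 = 3.75
  Presentation 42 × 0.1 = 4.2
  Execution 60 × 0.13 = 7.8
  Originality 51 × 0.07 = 3.57
  Difficulty 84 × 0.06 = 5.04
Sum = 63.3
63.3 is ≥ 61 and < 83 → Proficient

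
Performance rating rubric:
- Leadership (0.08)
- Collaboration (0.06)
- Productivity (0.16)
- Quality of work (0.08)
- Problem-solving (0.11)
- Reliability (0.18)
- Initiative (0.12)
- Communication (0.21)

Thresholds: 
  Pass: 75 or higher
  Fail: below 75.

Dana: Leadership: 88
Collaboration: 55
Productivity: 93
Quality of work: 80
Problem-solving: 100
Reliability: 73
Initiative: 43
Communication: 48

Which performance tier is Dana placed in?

Fail

Weighted total:
  Leadership 88 × 0.08 = 7.04
  Collaboration 55 × 0.06 = 3.3
  Productivity 93 × 0.16 = 14.88
  Quality of work 80 × 0.08 = 6.4
  Problem-solving 100 × 0.11 = 11
  Reliability 73 × 0.18 = 13.14
  Initiative 43 × 0.12 = 5.16
  Communication 48 × 0.21 = 10.08
Sum = 71
71 < 75 → Fail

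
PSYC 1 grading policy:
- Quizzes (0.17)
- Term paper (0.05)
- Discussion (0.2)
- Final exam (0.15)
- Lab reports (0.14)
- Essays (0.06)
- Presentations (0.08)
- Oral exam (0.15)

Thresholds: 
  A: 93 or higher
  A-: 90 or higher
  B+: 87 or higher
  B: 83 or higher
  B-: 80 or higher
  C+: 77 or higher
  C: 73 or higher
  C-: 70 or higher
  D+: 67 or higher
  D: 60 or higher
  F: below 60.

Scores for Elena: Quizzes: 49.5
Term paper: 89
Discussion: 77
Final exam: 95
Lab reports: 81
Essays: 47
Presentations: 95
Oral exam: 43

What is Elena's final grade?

C-

Weighted total:
  Quizzes 49.5 × 0.17 = 8.415
  Term paper 89 × 0.05 = 4.45
  Discussion 77 × 0.2 = 15.4
  Final exam 95 × 0.15 = 14.25
  Lab reports 81 × 0.14 = 11.34
  Essays 47 × 0.06 = 2.82
  Presentations 95 × 0.08 = 7.6
  Oral exam 43 × 0.15 = 6.45
Sum = 70.725
70.725 is ≥ 70 and < 73 → C-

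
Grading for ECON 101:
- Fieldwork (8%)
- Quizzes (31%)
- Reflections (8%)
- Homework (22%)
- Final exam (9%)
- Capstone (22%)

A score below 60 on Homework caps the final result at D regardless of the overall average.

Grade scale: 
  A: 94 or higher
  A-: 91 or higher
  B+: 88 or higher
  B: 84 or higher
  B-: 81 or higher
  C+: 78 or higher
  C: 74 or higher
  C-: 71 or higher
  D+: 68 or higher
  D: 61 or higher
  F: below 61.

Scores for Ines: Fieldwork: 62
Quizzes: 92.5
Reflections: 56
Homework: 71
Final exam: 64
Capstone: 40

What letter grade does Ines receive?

Homework score 71 ≥ 60: minimum met.
Weighted total:
  Fieldwork 62 × 0.08 = 4.96
  Quizzes 92.5 × 0.31 = 28.675
  Reflections 56 × 0.08 = 4.48
  Homework 71 × 0.22 = 15.62
  Final exam 64 × 0.09 = 5.76
  Capstone 40 × 0.22 = 8.8
Sum = 68.295
68.295 is ≥ 68 and < 71 → D+

D+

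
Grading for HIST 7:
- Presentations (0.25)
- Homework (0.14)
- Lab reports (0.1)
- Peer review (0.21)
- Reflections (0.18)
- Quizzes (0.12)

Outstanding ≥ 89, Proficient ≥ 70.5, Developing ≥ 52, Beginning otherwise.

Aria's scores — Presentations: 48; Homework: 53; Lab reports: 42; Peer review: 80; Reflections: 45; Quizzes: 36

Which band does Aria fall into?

Weighted total:
  Presentations 48 × 0.25 = 12
  Homework 53 × 0.14 = 7.42
  Lab reports 42 × 0.1 = 4.2
  Peer review 80 × 0.21 = 16.8
  Reflections 45 × 0.18 = 8.1
  Quizzes 36 × 0.12 = 4.32
Sum = 52.84
52.84 is ≥ 52 and < 70.5 → Developing

Developing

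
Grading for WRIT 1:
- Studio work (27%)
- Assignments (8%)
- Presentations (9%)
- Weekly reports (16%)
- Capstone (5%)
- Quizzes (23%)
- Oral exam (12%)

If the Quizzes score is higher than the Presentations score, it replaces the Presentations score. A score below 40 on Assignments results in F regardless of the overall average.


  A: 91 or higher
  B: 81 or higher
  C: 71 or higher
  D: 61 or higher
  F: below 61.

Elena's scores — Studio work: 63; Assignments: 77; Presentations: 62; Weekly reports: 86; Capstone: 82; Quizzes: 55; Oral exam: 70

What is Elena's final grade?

D

Quizzes (55) ≤ Presentations (62), so Presentations stays at 62.
Assignments score 77 ≥ 40: minimum met.
Weighted total:
  Studio work 63 × 0.27 = 17.01
  Assignments 77 × 0.08 = 6.16
  Presentations 62 × 0.09 = 5.58
  Weekly reports 86 × 0.16 = 13.76
  Capstone 82 × 0.05 = 4.1
  Quizzes 55 × 0.23 = 12.65
  Oral exam 70 × 0.12 = 8.4
Sum = 67.66
67.66 is ≥ 61 and < 71 → D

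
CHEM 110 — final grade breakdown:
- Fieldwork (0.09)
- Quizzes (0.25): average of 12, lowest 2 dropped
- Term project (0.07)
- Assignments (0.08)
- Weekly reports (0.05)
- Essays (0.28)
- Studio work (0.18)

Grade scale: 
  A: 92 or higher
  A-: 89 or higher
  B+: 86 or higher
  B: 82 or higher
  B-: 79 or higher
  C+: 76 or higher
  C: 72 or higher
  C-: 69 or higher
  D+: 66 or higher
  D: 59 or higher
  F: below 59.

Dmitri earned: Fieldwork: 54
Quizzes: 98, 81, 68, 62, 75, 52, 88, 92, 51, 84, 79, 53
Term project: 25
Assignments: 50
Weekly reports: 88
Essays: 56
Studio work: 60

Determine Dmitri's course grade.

D

Quizzes: drop 51, 52 → average of remaining 10 = 780/10 = 78
Weighted total:
  Fieldwork 54 × 0.09 = 4.86
  Quizzes 78 × 0.25 = 19.5
  Term project 25 × 0.07 = 1.75
  Assignments 50 × 0.08 = 4
  Weekly reports 88 × 0.05 = 4.4
  Essays 56 × 0.28 = 15.68
  Studio work 60 × 0.18 = 10.8
Sum = 60.99
60.99 is ≥ 59 and < 66 → D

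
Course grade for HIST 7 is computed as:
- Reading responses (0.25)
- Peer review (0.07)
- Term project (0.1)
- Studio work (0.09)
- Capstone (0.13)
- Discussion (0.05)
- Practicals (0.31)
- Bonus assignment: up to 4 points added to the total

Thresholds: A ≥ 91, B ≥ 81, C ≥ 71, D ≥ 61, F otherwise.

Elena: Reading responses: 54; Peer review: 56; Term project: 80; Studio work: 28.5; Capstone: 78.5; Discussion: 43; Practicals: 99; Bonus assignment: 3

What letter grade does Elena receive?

C

Weighted total:
  Reading responses 54 × 0.25 = 13.5
  Peer review 56 × 0.07 = 3.92
  Term project 80 × 0.1 = 8
  Studio work 28.5 × 0.09 = 2.565
  Capstone 78.5 × 0.13 = 10.205
  Discussion 43 × 0.05 = 2.15
  Practicals 99 × 0.31 = 30.69
Sum = 71.03
Bonus assignment: 71.03 + 3 = 74.03
74.03 is ≥ 71 and < 81 → C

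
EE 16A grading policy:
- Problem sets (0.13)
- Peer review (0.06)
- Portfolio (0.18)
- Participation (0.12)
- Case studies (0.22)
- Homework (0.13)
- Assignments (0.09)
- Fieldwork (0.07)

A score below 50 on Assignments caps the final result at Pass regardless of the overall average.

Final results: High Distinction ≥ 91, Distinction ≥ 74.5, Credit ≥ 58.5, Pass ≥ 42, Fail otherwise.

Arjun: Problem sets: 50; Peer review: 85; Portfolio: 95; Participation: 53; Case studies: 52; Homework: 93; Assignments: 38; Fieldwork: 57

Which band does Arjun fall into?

Pass

Assignments score 38 < 50: minimum not met.
Weighted total:
  Problem sets 50 × 0.13 = 6.5
  Peer review 85 × 0.06 = 5.1
  Portfolio 95 × 0.18 = 17.1
  Participation 53 × 0.12 = 6.36
  Case studies 52 × 0.22 = 11.44
  Homework 93 × 0.13 = 12.09
  Assignments 38 × 0.09 = 3.42
  Fieldwork 57 × 0.07 = 3.99
Sum = 66
66 would be Credit; cap at Pass applies → Pass.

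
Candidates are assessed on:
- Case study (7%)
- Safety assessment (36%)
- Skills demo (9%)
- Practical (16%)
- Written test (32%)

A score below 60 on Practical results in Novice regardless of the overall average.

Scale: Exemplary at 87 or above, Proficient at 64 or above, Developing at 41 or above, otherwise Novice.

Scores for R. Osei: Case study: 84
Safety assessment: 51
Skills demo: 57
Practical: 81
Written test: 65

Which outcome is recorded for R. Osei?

Developing

Practical score 81 ≥ 60: minimum met.
Weighted total:
  Case study 84 × 0.07 = 5.88
  Safety assessment 51 × 0.36 = 18.36
  Skills demo 57 × 0.09 = 5.13
  Practical 81 × 0.16 = 12.96
  Written test 65 × 0.32 = 20.8
Sum = 63.13
63.13 is ≥ 41 and < 64 → Developing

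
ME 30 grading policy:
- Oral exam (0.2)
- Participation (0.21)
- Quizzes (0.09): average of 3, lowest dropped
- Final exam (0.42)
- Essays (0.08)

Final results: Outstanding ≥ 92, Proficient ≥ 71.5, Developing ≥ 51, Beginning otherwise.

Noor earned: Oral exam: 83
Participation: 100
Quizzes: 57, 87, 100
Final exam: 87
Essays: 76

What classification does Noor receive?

Quizzes: drop 57 → average of remaining 2 = 187/2 = 93.5
Weighted total:
  Oral exam 83 × 0.2 = 16.6
  Participation 100 × 0.21 = 21
  Quizzes 93.5 × 0.09 = 8.415
  Final exam 87 × 0.42 = 36.54
  Essays 76 × 0.08 = 6.08
Sum = 88.635
88.635 is ≥ 71.5 and < 92 → Proficient

Proficient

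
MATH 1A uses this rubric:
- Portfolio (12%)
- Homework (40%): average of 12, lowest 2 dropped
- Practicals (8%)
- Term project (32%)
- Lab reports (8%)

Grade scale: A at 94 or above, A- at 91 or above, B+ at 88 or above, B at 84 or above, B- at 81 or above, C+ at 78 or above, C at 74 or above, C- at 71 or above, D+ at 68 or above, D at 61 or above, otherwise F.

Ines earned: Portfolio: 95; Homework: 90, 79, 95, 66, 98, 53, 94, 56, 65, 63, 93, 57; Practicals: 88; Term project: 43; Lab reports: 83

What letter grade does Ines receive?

Homework: drop 53, 56 → average of remaining 10 = 800/10 = 80
Weighted total:
  Portfolio 95 × 0.12 = 11.4
  Homework 80 × 0.4 = 32
  Practicals 88 × 0.08 = 7.04
  Term project 43 × 0.32 = 13.76
  Lab reports 83 × 0.08 = 6.64
Sum = 70.84
70.84 is ≥ 68 and < 71 → D+

D+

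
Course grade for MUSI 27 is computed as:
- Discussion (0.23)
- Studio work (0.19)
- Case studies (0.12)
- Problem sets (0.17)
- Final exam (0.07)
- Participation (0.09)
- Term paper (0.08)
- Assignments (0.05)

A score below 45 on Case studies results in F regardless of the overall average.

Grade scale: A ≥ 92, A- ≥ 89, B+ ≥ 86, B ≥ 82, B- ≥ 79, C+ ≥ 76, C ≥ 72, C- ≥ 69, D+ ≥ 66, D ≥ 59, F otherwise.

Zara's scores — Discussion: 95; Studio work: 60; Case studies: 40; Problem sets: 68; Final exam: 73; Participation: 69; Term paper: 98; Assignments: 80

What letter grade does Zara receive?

F

Case studies score 40 < 45: minimum not met.
Weighted total:
  Discussion 95 × 0.23 = 21.85
  Studio work 60 × 0.19 = 11.4
  Case studies 40 × 0.12 = 4.8
  Problem sets 68 × 0.17 = 11.56
  Final exam 73 × 0.07 = 5.11
  Participation 69 × 0.09 = 6.21
  Term paper 98 × 0.08 = 7.84
  Assignments 80 × 0.05 = 4
Sum = 72.77
Because the Case studies minimum was not met, the result is F.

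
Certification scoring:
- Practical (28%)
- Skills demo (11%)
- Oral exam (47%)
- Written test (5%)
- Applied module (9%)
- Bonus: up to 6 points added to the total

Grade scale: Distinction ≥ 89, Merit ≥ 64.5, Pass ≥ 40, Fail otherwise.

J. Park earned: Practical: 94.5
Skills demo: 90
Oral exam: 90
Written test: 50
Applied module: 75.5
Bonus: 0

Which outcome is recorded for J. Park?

Merit

Weighted total:
  Practical 94.5 × 0.28 = 26.46
  Skills demo 90 × 0.11 = 9.9
  Oral exam 90 × 0.47 = 42.3
  Written test 50 × 0.05 = 2.5
  Applied module 75.5 × 0.09 = 6.795
Sum = 87.955
Bonus: 87.955 + 0 = 87.955
87.955 is ≥ 64.5 and < 89 → Merit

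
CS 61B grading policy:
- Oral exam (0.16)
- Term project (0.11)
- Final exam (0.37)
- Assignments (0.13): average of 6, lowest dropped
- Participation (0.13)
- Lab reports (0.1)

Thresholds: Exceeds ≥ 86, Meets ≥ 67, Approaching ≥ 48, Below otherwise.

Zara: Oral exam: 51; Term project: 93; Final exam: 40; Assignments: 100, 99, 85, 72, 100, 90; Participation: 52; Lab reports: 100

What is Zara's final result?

Approaching

Assignments: drop 72 → average of remaining 5 = 474/5 = 94.8
Weighted total:
  Oral exam 51 × 0.16 = 8.16
  Term project 93 × 0.11 = 10.23
  Final exam 40 × 0.37 = 14.8
  Assignments 94.8 × 0.13 = 12.324
  Participation 52 × 0.13 = 6.76
  Lab reports 100 × 0.1 = 10
Sum = 62.274
62.274 is ≥ 48 and < 67 → Approaching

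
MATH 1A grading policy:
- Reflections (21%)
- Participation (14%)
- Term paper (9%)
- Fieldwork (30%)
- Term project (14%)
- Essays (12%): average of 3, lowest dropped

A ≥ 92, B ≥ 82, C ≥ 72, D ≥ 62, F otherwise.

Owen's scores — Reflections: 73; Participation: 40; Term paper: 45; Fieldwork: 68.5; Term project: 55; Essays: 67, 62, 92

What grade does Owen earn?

Essays: drop 62 → average of remaining 2 = 159/2 = 79.5
Weighted total:
  Reflections 73 × 0.21 = 15.33
  Participation 40 × 0.14 = 5.6
  Term paper 45 × 0.09 = 4.05
  Fieldwork 68.5 × 0.3 = 20.55
  Term project 55 × 0.14 = 7.7
  Essays 79.5 × 0.12 = 9.54
Sum = 62.77
62.77 is ≥ 62 and < 72 → D

D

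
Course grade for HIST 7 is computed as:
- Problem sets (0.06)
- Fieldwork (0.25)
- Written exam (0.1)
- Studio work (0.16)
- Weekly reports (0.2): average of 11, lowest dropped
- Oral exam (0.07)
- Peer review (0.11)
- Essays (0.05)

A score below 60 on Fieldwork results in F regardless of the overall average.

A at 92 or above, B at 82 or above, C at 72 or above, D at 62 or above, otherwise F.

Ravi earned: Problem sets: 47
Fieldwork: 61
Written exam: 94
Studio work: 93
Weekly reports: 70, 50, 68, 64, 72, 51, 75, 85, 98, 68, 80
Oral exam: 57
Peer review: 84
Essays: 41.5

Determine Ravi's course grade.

C

Weekly reports: drop 50 → average of remaining 10 = 731/10 = 73.1
Fieldwork score 61 ≥ 60: minimum met.
Weighted total:
  Problem sets 47 × 0.06 = 2.82
  Fieldwork 61 × 0.25 = 15.25
  Written exam 94 × 0.1 = 9.4
  Studio work 93 × 0.16 = 14.88
  Weekly reports 73.1 × 0.2 = 14.62
  Oral exam 57 × 0.07 = 3.99
  Peer review 84 × 0.11 = 9.24
  Essays 41.5 × 0.05 = 2.075
Sum = 72.275
72.275 is ≥ 72 and < 82 → C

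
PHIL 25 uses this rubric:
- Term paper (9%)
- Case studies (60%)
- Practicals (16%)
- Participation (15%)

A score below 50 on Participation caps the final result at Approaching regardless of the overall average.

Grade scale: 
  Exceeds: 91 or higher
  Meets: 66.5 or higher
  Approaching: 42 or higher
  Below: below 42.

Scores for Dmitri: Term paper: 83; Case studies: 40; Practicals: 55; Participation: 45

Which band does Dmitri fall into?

Participation score 45 < 50: minimum not met.
Weighted total:
  Term paper 83 × 0.09 = 7.47
  Case studies 40 × 0.6 = 24
  Practicals 55 × 0.16 = 8.8
  Participation 45 × 0.15 = 6.75
Sum = 47.02
47.02 would be Approaching; cap at Approaching applies → Approaching.

Approaching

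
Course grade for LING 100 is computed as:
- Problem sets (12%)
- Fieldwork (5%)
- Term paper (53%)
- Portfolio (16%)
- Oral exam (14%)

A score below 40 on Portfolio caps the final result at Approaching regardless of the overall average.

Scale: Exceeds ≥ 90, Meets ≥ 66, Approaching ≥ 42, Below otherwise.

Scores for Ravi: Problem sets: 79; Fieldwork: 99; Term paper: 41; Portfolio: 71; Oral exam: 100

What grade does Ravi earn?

Approaching

Portfolio score 71 ≥ 40: minimum met.
Weighted total:
  Problem sets 79 × 0.12 = 9.48
  Fieldwork 99 × 0.05 = 4.95
  Term paper 41 × 0.53 = 21.73
  Portfolio 71 × 0.16 = 11.36
  Oral exam 100 × 0.14 = 14
Sum = 61.52
61.52 is ≥ 42 and < 66 → Approaching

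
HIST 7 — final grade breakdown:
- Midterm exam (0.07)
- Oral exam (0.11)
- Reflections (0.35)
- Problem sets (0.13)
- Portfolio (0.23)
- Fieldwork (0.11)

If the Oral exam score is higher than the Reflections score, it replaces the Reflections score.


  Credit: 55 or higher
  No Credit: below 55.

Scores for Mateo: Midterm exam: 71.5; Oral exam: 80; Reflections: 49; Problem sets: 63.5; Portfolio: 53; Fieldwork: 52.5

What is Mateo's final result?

Oral exam (80) > Reflections (49), so Reflections counts as 80.
Weighted total:
  Midterm exam 71.5 × 0.07 = 5.005
  Oral exam 80 × 0.11 = 8.8
  Reflections 80 × 0.35 = 28
  Problem sets 63.5 × 0.13 = 8.255
  Portfolio 53 × 0.23 = 12.19
  Fieldwork 52.5 × 0.11 = 5.775
Sum = 68.025
68.025 ≥ 55 → Credit

Credit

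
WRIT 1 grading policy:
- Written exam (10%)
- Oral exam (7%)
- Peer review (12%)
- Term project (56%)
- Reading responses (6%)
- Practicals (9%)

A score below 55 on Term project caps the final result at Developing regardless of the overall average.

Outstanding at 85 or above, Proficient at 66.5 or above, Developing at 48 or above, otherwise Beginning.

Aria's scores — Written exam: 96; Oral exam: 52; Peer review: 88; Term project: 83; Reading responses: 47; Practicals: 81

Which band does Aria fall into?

Term project score 83 ≥ 55: minimum met.
Weighted total:
  Written exam 96 × 0.1 = 9.6
  Oral exam 52 × 0.07 = 3.64
  Peer review 88 × 0.12 = 10.56
  Term project 83 × 0.56 = 46.48
  Reading responses 47 × 0.06 = 2.82
  Practicals 81 × 0.09 = 7.29
Sum = 80.39
80.39 is ≥ 66.5 and < 85 → Proficient

Proficient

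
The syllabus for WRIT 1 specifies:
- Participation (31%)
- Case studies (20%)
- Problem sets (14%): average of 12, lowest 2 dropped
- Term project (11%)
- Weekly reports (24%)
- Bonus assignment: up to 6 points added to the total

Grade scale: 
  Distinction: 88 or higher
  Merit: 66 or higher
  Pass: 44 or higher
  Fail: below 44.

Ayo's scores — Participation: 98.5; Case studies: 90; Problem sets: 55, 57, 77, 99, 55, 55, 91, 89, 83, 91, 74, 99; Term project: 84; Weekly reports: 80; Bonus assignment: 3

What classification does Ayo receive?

Problem sets: drop 55, 55 → average of remaining 10 = 815/10 = 81.5
Weighted total:
  Participation 98.5 × 0.31 = 30.535
  Case studies 90 × 0.2 = 18
  Problem sets 81.5 × 0.14 = 11.41
  Term project 84 × 0.11 = 9.24
  Weekly reports 80 × 0.24 = 19.2
Sum = 88.385
Bonus assignment: 88.385 + 3 = 91.385
91.385 ≥ 88 → Distinction

Distinction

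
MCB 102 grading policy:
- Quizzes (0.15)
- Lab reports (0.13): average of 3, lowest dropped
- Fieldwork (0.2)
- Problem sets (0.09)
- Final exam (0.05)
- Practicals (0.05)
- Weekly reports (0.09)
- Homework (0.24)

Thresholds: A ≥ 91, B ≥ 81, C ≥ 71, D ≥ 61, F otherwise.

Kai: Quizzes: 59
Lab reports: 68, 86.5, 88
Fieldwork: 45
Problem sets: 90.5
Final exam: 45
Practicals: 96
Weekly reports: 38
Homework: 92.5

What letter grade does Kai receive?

Lab reports: drop 68 → average of remaining 2 = 174.5/2 = 87.25
Weighted total:
  Quizzes 59 × 0.15 = 8.85
  Lab reports 87.25 × 0.13 = 11.3425
  Fieldwork 45 × 0.2 = 9
  Problem sets 90.5 × 0.09 = 8.145
  Final exam 45 × 0.05 = 2.25
  Practicals 96 × 0.05 = 4.8
  Weekly reports 38 × 0.09 = 3.42
  Homework 92.5 × 0.24 = 22.2
Sum = 70.0075
70.0075 is ≥ 61 and < 71 → D

D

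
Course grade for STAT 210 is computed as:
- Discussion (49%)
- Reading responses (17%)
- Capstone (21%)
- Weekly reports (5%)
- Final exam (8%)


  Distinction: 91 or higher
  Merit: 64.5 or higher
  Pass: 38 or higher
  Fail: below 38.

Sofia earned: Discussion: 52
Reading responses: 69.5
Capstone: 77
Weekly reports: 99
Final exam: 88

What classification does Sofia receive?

Merit

Weighted total:
  Discussion 52 × 0.49 = 25.48
  Reading responses 69.5 × 0.17 = 11.815
  Capstone 77 × 0.21 = 16.17
  Weekly reports 99 × 0.05 = 4.95
  Final exam 88 × 0.08 = 7.04
Sum = 65.455
65.455 is ≥ 64.5 and < 91 → Merit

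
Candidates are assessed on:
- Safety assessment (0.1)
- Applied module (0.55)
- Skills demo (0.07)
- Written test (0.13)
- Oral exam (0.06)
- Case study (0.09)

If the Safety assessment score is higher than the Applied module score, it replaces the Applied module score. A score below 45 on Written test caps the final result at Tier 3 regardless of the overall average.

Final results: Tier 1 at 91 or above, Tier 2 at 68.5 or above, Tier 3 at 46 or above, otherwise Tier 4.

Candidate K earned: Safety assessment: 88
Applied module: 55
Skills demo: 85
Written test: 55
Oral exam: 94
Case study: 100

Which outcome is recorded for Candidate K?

Safety assessment (88) > Applied module (55), so Applied module counts as 88.
Written test score 55 ≥ 45: minimum met.
Weighted total:
  Safety assessment 88 × 0.1 = 8.8
  Applied module 88 × 0.55 = 48.4
  Skills demo 85 × 0.07 = 5.95
  Written test 55 × 0.13 = 7.15
  Oral exam 94 × 0.06 = 5.64
  Case study 100 × 0.09 = 9
Sum = 84.94
84.94 is ≥ 68.5 and < 91 → Tier 2

Tier 2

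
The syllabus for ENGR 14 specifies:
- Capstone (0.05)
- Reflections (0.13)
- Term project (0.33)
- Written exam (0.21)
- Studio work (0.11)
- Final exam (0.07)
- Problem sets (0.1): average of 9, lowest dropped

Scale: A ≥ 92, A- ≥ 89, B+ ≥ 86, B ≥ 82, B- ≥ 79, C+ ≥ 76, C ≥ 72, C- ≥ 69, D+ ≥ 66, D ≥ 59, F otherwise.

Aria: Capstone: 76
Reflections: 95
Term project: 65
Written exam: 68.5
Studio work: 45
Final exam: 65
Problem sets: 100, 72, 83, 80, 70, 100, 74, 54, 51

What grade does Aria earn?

Problem sets: drop 51 → average of remaining 8 = 633/8 = 79.125
Weighted total:
  Capstone 76 × 0.05 = 3.8
  Reflections 95 × 0.13 = 12.35
  Term project 65 × 0.33 = 21.45
  Written exam 68.5 × 0.21 = 14.385
  Studio work 45 × 0.11 = 4.95
  Final exam 65 × 0.07 = 4.55
  Problem sets 79.125 × 0.1 = 7.9125
Sum = 69.3975
69.3975 is ≥ 69 and < 72 → C-

C-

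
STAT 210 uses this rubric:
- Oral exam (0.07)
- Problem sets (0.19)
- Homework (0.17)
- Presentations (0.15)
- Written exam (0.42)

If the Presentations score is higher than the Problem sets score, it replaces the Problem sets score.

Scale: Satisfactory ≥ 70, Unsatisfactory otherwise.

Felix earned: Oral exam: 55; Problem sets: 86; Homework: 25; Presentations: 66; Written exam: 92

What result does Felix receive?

Satisfactory

Presentations (66) ≤ Problem sets (86), so Problem sets stays at 86.
Weighted total:
  Oral exam 55 × 0.07 = 3.85
  Problem sets 86 × 0.19 = 16.34
  Homework 25 × 0.17 = 4.25
  Presentations 66 × 0.15 = 9.9
  Written exam 92 × 0.42 = 38.64
Sum = 72.98
72.98 ≥ 70 → Satisfactory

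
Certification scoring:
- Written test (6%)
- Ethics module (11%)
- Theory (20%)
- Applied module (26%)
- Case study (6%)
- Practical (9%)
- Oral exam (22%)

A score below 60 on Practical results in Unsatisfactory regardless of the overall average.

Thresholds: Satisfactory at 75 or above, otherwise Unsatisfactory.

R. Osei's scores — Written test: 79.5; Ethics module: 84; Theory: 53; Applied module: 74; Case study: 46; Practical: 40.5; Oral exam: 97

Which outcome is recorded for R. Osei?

Unsatisfactory

Practical score 40.5 < 60: minimum not met.
Weighted total:
  Written test 79.5 × 0.06 = 4.77
  Ethics module 84 × 0.11 = 9.24
  Theory 53 × 0.2 = 10.6
  Applied module 74 × 0.26 = 19.24
  Case study 46 × 0.06 = 2.76
  Practical 40.5 × 0.09 = 3.645
  Oral exam 97 × 0.22 = 21.34
Sum = 71.595
Because the Practical minimum was not met, the result is Unsatisfactory.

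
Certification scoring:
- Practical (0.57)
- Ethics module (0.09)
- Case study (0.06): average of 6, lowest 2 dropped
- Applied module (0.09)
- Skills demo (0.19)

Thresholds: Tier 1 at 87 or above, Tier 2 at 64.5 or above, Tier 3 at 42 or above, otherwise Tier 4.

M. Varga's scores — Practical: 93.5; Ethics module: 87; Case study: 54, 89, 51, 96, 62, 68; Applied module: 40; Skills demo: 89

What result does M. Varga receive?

Tier 2

Case study: drop 51, 54 → average of remaining 4 = 315/4 = 78.75
Weighted total:
  Practical 93.5 × 0.57 = 53.295
  Ethics module 87 × 0.09 = 7.83
  Case study 78.75 × 0.06 = 4.725
  Applied module 40 × 0.09 = 3.6
  Skills demo 89 × 0.19 = 16.91
Sum = 86.36
86.36 is ≥ 64.5 and < 87 → Tier 2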